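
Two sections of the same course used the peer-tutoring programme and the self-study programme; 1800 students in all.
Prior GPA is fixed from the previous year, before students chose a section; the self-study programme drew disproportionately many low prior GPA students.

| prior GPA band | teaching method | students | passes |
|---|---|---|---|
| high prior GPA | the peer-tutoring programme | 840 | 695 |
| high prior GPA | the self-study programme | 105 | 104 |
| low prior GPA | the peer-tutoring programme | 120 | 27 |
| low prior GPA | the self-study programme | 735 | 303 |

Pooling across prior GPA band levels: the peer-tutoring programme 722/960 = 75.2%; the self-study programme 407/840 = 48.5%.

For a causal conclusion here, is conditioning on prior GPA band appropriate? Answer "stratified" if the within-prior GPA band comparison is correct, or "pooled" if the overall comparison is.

Prior GPA band satisfies the back-door criterion: it is not a descendant of the teaching method, and it blocks the spurious path from teaching method to outcome. Adjusting for it (i.e., using the within-prior GPA band rates) gives the causal effect.
Within each level — high prior GPA: 82.7% vs 99.0%; low prior GPA: 22.5% vs 41.2% — the self-study programme is higher every time.

stratified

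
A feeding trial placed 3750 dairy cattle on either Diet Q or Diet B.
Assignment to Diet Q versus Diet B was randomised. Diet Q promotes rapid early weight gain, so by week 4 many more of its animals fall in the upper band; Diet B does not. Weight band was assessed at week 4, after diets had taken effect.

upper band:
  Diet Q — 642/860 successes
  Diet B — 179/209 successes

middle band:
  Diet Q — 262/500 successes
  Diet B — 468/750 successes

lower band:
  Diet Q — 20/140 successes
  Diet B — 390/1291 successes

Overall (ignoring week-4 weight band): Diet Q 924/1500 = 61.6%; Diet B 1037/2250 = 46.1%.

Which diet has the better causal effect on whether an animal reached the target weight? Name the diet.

Diet B is higher inside every week-4 weight band stratum but Diet Q is higher in aggregate. Whether to stratify depends on how week-4 weight band relates to the diet.
Week-4 weight band is downstream of the diet. One should not condition on a consequence of treatment, so the overall rates are the right comparison.
Pooled: Diet Q 61.6% vs Diet B 46.1%; Diet Q is higher overall.

Diet Q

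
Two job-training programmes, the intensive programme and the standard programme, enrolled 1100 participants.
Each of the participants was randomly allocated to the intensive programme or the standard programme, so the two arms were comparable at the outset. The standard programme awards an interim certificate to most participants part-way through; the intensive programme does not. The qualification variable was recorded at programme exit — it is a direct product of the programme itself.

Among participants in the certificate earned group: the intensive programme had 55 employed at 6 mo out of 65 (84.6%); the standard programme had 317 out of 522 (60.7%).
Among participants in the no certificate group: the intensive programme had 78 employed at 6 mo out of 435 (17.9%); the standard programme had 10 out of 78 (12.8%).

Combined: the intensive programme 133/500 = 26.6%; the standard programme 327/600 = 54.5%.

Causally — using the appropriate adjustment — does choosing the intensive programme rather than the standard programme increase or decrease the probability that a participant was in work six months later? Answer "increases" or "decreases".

the intensive programme is higher inside every qualification attained during the programme stratum but the standard programme is higher in aggregate. Whether to stratify depends on how qualification attained during the programme relates to the programme.
Qualification attained during the programme here is a post-treatment variable shaped by the programme; conditioning on it would introduce bias rather than remove it. The overall comparison is the causal one.
Pooled: the intensive programme 26.6% vs the standard programme 54.5%; the standard programme is higher overall.

decreases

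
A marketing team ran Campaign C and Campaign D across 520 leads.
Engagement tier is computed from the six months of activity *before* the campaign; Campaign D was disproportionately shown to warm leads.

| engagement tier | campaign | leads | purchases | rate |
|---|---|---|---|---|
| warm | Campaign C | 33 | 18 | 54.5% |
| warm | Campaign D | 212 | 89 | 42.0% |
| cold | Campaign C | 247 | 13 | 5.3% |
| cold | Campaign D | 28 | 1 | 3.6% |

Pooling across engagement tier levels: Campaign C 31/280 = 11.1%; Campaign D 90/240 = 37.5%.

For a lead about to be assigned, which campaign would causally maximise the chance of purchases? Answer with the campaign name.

Since engagement tier is a pre-existing factor (not a product of the campaign) and it affects the outcome on its own, it is a confounder. The stratified rates, not the pooled rate, identify the causal effect.
Within each level — warm: 54.5% vs 42.0%; cold: 5.3% vs 3.6% — Campaign C is higher every time.

Campaign C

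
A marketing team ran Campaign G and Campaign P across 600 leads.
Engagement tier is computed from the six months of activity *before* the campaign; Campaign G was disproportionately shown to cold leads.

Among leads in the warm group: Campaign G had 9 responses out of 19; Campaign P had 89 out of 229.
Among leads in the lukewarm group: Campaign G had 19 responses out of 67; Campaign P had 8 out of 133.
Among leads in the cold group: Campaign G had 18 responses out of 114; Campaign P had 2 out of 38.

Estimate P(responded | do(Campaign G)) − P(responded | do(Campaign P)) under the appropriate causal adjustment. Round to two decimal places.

+0.14

Since engagement tier is a pre-existing factor (not a product of the campaign) and it affects the outcome on its own, it is a confounder. The stratified rates, not the pooled rate, identify the causal effect.
Adjusting over the population distribution of engagement tier: 0.413·(0.474−0.389) + 0.333·(0.284−0.060) + 0.253·(0.158−0.053) = +0.136.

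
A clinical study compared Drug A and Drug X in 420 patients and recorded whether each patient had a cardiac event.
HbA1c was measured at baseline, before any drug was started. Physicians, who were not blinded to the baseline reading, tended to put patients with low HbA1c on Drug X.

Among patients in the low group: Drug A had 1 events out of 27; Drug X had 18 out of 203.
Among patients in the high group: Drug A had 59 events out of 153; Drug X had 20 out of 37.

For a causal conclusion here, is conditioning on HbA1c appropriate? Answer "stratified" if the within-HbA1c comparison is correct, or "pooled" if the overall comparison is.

stratified

HbA1c differs across drugs for reasons unrelated to any effect of the drug itself, and it separately predicts the outcome — a classic confounder. We must compare within HbA1c levels.
Within each level — low: 3.7% vs 8.9%; high: 38.6% vs 54.1% — Drug A is lower every time.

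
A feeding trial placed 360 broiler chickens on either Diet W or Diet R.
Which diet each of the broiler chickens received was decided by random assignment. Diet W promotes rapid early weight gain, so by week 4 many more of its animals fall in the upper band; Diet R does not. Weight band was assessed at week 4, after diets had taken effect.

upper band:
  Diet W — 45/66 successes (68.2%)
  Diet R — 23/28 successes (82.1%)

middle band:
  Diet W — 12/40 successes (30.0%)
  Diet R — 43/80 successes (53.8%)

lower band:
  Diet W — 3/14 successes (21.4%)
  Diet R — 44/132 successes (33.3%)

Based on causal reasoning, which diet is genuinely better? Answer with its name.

Diet W

Diet R is higher inside every week-4 weight band stratum but Diet W is higher in aggregate. Whether to stratify depends on how week-4 weight band relates to the diet.
Stratifying would compare diets among broiler chickens the diets themselves sorted into week-4 weight band groups — a form of selection on an intermediate. The unconditioned pooled rates give the total causal effect.
Pooled: Diet W 50.0% vs Diet R 45.8%; Diet W is higher overall.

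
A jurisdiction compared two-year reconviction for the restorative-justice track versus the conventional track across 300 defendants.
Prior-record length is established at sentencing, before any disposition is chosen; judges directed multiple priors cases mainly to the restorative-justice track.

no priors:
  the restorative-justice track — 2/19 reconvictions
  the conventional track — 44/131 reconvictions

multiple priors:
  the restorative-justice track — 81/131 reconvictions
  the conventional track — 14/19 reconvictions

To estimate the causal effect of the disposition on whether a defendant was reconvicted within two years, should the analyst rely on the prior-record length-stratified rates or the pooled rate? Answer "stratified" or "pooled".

The stratified and pooled comparisons disagree (the restorative-justice track wins within each prior-record length; the conventional track wins overall), so the answer turns on the causal role of prior-record length.
The imbalance in prior-record length arose from how defendants were allocated, not from anything the disposition did; and prior-record length independently affects the outcome. The pooled gap is confounded — condition on prior-record length.
Within each level — no priors: 10.5% vs 33.6%; multiple priors: 61.8% vs 73.7% — the restorative-justice track is lower every time.

stratified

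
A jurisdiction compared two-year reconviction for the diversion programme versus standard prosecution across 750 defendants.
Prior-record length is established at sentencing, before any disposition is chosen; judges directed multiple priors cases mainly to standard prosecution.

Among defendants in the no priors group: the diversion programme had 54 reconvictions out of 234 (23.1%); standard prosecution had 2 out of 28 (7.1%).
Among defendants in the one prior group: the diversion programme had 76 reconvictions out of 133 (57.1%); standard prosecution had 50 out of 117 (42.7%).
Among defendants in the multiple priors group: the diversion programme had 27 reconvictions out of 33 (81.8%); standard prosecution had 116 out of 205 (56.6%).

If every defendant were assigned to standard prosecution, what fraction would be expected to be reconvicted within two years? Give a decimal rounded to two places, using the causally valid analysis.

The prior-record length-specific comparison favours standard prosecution throughout, but the pooled figures favour the diversion programme. The question is whether to condition on prior-record length.
The imbalance in prior-record length arose from how defendants were allocated, not from anything the disposition did; and prior-record length independently affects the outcome. The pooled gap is confounded — condition on prior-record length.
Standardising standard prosecution to the population prior-record length mix: 0.349·2/28 + 0.333·50/117 + 0.317·116/205 = 0.347.

0.35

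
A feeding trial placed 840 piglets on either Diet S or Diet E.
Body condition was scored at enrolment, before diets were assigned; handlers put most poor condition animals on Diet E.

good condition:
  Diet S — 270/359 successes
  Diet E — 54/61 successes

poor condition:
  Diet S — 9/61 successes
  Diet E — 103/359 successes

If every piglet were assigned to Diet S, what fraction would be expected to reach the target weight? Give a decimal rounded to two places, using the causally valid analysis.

0.45

The stratified and pooled comparisons disagree (Diet E wins within each starting body condition; Diet S wins overall), so the answer turns on the causal role of starting body condition.
Starting body condition satisfies the back-door criterion: it is not a descendant of the diet, and it blocks the spurious path from diet to outcome. Adjusting for it (i.e., using the within-starting body condition rates) gives the causal effect.
Standardising Diet S to the population starting body condition mix: 0.500·270/359 + 0.500·9/61 = 0.450.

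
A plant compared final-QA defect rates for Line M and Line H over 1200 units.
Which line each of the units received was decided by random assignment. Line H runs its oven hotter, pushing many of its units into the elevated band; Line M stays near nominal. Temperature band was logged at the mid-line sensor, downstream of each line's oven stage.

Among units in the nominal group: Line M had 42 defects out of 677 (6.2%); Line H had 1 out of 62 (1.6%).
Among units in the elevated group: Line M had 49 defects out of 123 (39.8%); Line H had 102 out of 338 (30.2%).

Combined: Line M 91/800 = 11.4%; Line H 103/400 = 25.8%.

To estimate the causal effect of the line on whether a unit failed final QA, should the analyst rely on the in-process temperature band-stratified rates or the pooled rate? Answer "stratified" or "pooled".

pooled

In-process temperature band here is a post-treatment variable shaped by the line; conditioning on it would introduce bias rather than remove it. The overall comparison is the causal one.
Pooled: Line M 11.4% vs Line H 25.8%; Line M is lower overall.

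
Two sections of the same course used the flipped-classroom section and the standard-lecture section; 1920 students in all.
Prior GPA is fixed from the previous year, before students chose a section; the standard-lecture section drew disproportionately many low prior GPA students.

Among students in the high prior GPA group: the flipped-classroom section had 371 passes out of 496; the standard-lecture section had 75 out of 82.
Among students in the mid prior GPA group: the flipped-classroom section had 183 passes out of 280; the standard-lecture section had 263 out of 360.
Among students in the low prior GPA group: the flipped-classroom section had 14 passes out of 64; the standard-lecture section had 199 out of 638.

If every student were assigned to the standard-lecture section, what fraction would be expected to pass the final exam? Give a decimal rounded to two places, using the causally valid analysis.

Nothing the teaching method does changes prior GPA band; the imbalance is an allocation artefact. With prior GPA band also predicting the outcome, the pooled figure is confounded, and the within-stratum comparison is the causal one.
Standardising the standard-lecture section to the population prior GPA band mix: 0.301·75/82 + 0.333·263/360 + 0.366·199/638 = 0.633.

0.63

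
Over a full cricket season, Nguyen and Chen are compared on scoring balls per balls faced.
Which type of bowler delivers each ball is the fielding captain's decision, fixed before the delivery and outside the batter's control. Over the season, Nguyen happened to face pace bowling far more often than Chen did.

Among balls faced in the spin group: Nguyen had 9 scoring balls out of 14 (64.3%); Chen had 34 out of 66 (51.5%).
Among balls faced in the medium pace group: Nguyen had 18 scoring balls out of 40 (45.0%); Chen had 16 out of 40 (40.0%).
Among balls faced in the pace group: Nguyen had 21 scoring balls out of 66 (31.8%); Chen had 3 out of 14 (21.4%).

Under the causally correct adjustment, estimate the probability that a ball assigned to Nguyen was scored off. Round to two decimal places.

0.47

The stratified and pooled comparisons disagree (Nguyen wins within each bowling type; Chen wins overall), so the answer turns on the causal role of bowling type.
Bowling type differs across players for reasons unrelated to any effect of the player itself, and it separately predicts the outcome — a classic confounder. We must compare within bowling type levels.
Standardising Nguyen to the population bowling type mix: 0.333·9/14 + 0.333·18/40 + 0.333·21/66 = 0.470.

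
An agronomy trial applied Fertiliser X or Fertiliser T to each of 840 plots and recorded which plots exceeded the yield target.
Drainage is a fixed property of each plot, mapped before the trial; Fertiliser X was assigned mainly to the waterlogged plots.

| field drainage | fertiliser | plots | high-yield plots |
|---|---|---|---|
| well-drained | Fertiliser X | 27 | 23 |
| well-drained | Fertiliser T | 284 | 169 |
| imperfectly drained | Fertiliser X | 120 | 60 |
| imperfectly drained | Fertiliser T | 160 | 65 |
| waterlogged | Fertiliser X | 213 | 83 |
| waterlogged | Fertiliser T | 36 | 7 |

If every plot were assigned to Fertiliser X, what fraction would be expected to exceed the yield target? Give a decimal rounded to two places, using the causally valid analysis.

Nothing the fertiliser does changes field drainage; the imbalance is an allocation artefact. With field drainage also predicting the outcome, the pooled figure is confounded, and the within-stratum comparison is the causal one.
Standardising Fertiliser X to the population field drainage mix: 0.370·23/27 + 0.333·60/120 + 0.296·83/213 = 0.598.

0.60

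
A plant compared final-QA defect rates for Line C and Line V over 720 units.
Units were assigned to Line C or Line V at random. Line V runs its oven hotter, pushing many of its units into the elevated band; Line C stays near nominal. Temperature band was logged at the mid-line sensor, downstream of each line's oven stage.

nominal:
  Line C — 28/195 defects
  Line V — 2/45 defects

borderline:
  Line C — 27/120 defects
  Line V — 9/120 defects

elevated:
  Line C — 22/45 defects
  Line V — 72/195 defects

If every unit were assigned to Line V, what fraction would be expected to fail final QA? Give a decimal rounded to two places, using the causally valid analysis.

Line V is lower inside every in-process temperature band stratum but Line C is lower in aggregate. Whether to stratify depends on how in-process temperature band relates to the line.
In-process temperature band is recorded after the line and is itself shifted by it — it sits on the causal path from line to outcome. Conditioning on a mediator would strip out part of the effect we want; the pooled comparison gives the total causal effect.
So P(outcome | do(Line V)) is just the pooled rate for Line V: 83/360 = 0.231.

0.23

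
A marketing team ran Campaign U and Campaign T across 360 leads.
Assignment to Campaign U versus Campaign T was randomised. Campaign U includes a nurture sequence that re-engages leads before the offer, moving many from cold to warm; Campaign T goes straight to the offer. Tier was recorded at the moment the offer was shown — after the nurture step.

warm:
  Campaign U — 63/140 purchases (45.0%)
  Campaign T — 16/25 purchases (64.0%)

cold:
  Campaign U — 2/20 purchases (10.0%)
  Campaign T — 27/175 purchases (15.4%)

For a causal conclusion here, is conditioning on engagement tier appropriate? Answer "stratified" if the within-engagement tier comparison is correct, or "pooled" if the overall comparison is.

The stratified and pooled comparisons disagree (Campaign T wins within each engagement tier; Campaign U wins overall), so the answer turns on the causal role of engagement tier.
The distribution of engagement tier is itself part of what the campaign does — it is an intermediate outcome. Holding it fixed would remove that part of the effect; the total effect is the pooled difference.
Pooled: Campaign U 40.6% vs Campaign T 21.5%; Campaign U is higher overall.

pooled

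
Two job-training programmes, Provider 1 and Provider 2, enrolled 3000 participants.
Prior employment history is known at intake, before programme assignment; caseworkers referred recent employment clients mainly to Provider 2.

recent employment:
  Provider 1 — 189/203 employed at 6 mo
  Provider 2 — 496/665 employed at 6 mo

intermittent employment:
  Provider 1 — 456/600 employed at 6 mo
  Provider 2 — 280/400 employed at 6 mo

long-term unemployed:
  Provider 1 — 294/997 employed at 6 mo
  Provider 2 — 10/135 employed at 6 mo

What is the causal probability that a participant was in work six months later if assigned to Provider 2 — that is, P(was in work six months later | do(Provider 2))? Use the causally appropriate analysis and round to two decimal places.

0.48

The stratified and pooled comparisons disagree (Provider 1 wins within each prior employment history; Provider 2 wins overall), so the answer turns on the causal role of prior employment history.
Nothing the programme does changes prior employment history; the imbalance is an allocation artefact. With prior employment history also predicting the outcome, the pooled figure is confounded, and the within-stratum comparison is the causal one.
Standardising Provider 2 to the population prior employment history mix: 0.289·496/665 + 0.333·280/400 + 0.377·10/135 = 0.477.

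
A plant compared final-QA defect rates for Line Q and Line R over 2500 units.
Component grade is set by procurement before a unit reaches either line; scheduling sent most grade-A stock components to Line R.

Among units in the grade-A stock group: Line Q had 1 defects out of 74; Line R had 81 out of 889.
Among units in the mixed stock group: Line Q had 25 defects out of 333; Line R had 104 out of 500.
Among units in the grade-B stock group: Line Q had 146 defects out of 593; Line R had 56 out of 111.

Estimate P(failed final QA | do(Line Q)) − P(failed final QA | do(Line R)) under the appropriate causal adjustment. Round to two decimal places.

The stratified and pooled comparisons disagree (Line Q wins within each component grade; Line R wins overall), so the answer turns on the causal role of component grade.
Component grade differs across lines for reasons unrelated to any effect of the line itself, and it separately predicts the outcome — a classic confounder. We must compare within component grade levels.
Adjusting over the population distribution of component grade: 0.385·(0.014−0.091) + 0.333·(0.075−0.208) + 0.282·(0.246−0.505) = -0.147.

-0.15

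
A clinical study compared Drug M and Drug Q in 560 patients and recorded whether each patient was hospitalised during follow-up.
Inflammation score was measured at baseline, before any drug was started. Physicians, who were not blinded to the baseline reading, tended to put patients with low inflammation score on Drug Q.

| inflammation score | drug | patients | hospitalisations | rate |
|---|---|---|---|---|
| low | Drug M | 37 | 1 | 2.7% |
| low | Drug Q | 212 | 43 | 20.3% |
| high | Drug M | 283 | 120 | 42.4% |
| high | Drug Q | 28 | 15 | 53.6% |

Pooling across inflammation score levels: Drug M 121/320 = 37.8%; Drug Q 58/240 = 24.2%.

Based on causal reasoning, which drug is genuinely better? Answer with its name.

The stratified and pooled comparisons disagree (Drug M wins within each inflammation score; Drug Q wins overall), so the answer turns on the causal role of inflammation score.
Since inflammation score is a pre-existing factor (not a product of the drug) and it affects the outcome on its own, it is a confounder. The stratified rates, not the pooled rate, identify the causal effect.
Within each level — low: 2.7% vs 20.3%; high: 42.4% vs 53.6% — Drug M is lower every time.

Drug M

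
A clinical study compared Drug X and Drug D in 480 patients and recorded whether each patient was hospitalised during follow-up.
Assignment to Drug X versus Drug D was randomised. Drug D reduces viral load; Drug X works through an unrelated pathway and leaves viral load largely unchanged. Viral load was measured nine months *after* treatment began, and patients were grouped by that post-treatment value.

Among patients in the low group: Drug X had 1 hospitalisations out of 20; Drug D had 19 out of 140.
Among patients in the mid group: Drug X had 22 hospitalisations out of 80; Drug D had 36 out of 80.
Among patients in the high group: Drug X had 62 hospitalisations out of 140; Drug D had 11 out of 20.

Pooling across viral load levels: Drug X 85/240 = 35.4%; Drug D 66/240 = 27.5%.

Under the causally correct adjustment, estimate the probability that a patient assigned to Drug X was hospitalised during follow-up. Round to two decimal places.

Within every viral load level Drug X has the lower rate, yet pooled Drug D does — Simpson's reversal.
Viral load is recorded after the drug and is itself shifted by it — it sits on the causal path from drug to outcome. Conditioning on a mediator would strip out part of the effect we want; the pooled comparison gives the total causal effect.
So P(outcome | do(Drug X)) is just the pooled rate for Drug X: 85/240 = 0.354.

0.35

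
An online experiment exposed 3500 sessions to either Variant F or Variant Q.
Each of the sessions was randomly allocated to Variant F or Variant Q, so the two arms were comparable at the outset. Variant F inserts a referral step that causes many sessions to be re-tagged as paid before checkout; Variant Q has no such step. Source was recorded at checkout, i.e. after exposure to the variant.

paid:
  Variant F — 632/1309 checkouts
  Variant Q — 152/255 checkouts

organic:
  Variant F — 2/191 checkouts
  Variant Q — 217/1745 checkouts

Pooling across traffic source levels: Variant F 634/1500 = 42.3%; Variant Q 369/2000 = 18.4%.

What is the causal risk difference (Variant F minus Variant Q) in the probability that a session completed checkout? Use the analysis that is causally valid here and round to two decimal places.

+0.24

Stratifying would compare variants among sessions the variants themselves sorted into traffic source groups — a form of selection on an intermediate. The unconditioned pooled rates give the total causal effect.
The causal difference is the pooled difference: 0.423 − 0.184 = +0.238.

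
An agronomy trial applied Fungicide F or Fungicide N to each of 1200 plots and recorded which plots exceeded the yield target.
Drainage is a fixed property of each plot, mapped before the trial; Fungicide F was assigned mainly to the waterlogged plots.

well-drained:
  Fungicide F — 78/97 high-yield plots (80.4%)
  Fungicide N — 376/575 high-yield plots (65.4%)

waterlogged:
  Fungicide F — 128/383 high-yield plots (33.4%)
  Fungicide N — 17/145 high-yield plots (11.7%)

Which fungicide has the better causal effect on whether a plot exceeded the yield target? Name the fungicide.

Fungicide F

Nothing the fungicide does changes field drainage; the imbalance is an allocation artefact. With field drainage also predicting the outcome, the pooled figure is confounded, and the within-stratum comparison is the causal one.
Within each level — well-drained: 80.4% vs 65.4%; waterlogged: 33.4% vs 11.7% — Fungicide F is higher every time.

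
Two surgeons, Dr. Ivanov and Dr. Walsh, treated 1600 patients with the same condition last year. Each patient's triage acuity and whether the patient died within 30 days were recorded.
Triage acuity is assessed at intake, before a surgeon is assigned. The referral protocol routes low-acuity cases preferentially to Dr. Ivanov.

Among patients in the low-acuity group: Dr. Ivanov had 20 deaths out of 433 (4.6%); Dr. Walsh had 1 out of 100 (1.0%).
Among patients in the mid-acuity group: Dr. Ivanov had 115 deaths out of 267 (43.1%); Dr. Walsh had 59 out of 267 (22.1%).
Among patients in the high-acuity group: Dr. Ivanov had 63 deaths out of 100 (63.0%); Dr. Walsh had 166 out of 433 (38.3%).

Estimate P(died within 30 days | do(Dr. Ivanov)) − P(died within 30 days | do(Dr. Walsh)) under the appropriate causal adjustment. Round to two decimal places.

+0.16

Since triage acuity is a pre-existing factor (not a product of the surgeon) and it affects the outcome on its own, it is a confounder. The stratified rates, not the pooled rate, identify the causal effect.
Adjusting over the population distribution of triage acuity: 0.333·(0.046−0.010) + 0.334·(0.431−0.221) + 0.333·(0.630−0.383) = +0.164.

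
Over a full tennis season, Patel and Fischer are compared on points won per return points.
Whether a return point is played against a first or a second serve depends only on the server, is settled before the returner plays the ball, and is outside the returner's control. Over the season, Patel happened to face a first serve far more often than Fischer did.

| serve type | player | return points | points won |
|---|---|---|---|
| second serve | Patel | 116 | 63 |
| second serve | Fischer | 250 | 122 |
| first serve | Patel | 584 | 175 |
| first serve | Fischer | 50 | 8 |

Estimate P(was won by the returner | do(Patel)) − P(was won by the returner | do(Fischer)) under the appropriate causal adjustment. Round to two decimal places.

+0.11

The stratified and pooled comparisons disagree (Patel wins within each serve type; Fischer wins overall), so the answer turns on the causal role of serve type.
The imbalance in serve type arose from how return points were allocated, not from anything the player did; and serve type independently affects the outcome. The pooled gap is confounded — condition on serve type.
Adjusting over the population distribution of serve type: 0.366·(0.543−0.488) + 0.634·(0.300−0.160) = +0.109.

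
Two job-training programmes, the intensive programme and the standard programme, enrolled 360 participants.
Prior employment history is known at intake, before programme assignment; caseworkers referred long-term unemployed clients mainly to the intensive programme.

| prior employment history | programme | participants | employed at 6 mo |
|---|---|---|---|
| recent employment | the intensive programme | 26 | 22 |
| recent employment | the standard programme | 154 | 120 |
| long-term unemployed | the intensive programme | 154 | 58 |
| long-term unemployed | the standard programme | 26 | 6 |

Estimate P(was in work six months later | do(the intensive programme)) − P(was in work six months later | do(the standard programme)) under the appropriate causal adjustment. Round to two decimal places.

the intensive programme is higher inside every prior employment history stratum but the standard programme is higher in aggregate. Whether to stratify depends on how prior employment history relates to the programme.
Since prior employment history is a pre-existing factor (not a product of the programme) and it affects the outcome on its own, it is a confounder. The stratified rates, not the pooled rate, identify the causal effect.
Adjusting over the population distribution of prior employment history: 0.500·(0.846−0.779) + 0.500·(0.377−0.231) = +0.106.

+0.11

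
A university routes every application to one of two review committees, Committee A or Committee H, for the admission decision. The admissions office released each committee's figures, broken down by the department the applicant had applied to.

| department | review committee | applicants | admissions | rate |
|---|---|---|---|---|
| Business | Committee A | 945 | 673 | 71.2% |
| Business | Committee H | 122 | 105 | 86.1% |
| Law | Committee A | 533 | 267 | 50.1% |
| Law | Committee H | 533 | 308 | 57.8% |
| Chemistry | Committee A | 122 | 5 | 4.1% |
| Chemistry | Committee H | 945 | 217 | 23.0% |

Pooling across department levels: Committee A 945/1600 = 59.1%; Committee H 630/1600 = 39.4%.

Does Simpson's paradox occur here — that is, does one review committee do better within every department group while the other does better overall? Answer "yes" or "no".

yes

Within each department level (Business 71.2% vs 86.1%; Law 50.1% vs 57.8%; Chemistry 4.1% vs 23.0%), Committee H has the higher rate every time. Pooled: 59.1% vs 39.4% — Committee A has the higher rate overall. The two comparisons disagree.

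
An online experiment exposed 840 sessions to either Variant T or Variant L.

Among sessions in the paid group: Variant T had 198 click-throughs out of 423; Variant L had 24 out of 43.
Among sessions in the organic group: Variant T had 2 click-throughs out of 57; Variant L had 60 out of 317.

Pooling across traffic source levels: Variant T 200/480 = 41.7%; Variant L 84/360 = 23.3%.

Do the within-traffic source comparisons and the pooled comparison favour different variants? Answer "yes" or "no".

yes

Within each traffic source level (paid 46.8% vs 55.8%; organic 3.5% vs 18.9%), Variant L has the higher rate every time. Pooled: 41.7% vs 23.3% — Variant T has the higher rate overall. The two comparisons disagree.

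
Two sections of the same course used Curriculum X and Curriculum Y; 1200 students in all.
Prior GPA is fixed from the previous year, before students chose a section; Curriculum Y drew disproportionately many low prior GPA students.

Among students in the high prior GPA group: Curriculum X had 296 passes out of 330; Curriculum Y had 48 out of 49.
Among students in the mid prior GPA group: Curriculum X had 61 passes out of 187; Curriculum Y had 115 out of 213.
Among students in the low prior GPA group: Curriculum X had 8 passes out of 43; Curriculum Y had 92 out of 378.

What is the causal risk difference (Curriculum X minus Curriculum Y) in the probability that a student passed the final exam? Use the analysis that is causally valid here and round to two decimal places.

Prior GPA band differs across teaching methods for reasons unrelated to any effect of the teaching method itself, and it separately predicts the outcome — a classic confounder. We must compare within prior GPA band levels.
Adjusting over the population distribution of prior GPA band: 0.316·(0.897−0.980) + 0.333·(0.326−0.540) + 0.351·(0.186−0.243) = -0.117.

-0.12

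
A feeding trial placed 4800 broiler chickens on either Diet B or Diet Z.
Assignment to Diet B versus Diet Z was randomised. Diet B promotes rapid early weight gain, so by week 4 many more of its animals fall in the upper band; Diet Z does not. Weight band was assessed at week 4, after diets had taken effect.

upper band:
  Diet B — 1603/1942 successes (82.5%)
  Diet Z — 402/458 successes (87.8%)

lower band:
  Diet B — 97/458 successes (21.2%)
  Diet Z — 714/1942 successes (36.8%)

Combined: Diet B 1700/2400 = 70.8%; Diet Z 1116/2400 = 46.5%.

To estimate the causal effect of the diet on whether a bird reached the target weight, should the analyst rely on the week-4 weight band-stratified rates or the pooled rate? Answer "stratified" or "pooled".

pooled

Within every week-4 weight band level Diet Z has the higher rate, yet pooled Diet B does — Simpson's reversal.
Stratifying would compare diets among broiler chickens the diets themselves sorted into week-4 weight band groups — a form of selection on an intermediate. The unconditioned pooled rates give the total causal effect.
Pooled: Diet B 70.8% vs Diet Z 46.5%; Diet B is higher overall.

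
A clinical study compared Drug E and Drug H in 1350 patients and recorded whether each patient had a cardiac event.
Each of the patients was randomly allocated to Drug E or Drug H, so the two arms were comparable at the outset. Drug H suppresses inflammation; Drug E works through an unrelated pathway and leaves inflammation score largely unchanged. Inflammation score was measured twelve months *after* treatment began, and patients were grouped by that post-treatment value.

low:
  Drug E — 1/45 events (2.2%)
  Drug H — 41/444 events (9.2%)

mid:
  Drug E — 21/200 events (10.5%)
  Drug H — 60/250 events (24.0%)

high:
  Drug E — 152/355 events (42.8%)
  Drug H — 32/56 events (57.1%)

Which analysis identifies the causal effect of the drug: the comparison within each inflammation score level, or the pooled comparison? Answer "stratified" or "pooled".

pooled

Within every inflammation score level Drug E has the lower rate, yet pooled Drug H does — Simpson's reversal.
Inflammation score is recorded after the drug and is itself shifted by it — it sits on the causal path from drug to outcome. Conditioning on a mediator would strip out part of the effect we want; the pooled comparison gives the total causal effect.
Pooled: Drug E 29.0% vs Drug H 17.7%; Drug H is lower overall.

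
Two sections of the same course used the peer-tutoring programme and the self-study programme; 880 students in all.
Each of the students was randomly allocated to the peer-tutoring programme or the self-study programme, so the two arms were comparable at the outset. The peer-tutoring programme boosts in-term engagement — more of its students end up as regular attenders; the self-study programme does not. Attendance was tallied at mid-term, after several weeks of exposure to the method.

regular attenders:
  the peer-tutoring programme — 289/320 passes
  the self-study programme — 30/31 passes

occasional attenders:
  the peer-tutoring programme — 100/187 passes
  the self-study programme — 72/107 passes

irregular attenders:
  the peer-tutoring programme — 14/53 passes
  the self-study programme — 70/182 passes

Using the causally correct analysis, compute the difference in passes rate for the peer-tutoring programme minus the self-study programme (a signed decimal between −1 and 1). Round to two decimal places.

the self-study programme is higher inside every mid-term attendance stratum but the peer-tutoring programme is higher in aggregate. Whether to stratify depends on how mid-term attendance relates to the teaching method.
Because the teaching method influences mid-term attendance, mid-term attendance is a post-treatment mediator, not a confounder. Stratifying on it would bias the estimate; the causal effect is the crude pooled difference.
The causal difference is the pooled difference: 0.720 − 0.537 = +0.182.

+0.18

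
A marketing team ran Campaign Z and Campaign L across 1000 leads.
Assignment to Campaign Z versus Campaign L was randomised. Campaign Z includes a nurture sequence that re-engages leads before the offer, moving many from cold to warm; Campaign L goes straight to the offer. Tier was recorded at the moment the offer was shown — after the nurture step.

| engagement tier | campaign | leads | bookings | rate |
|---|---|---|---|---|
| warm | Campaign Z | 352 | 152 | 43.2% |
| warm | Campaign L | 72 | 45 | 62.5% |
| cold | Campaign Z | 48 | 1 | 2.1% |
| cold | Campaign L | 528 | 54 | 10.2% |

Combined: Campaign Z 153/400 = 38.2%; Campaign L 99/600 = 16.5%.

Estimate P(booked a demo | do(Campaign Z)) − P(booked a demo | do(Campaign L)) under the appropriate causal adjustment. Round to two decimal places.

+0.22

The stratified and pooled comparisons disagree (Campaign L wins within each engagement tier; Campaign Z wins overall), so the answer turns on the causal role of engagement tier.
Stratifying would compare campaigns among leads the campaigns themselves sorted into engagement tier groups — a form of selection on an intermediate. The unconditioned pooled rates give the total causal effect.
The causal difference is the pooled difference: 0.383 − 0.165 = +0.217.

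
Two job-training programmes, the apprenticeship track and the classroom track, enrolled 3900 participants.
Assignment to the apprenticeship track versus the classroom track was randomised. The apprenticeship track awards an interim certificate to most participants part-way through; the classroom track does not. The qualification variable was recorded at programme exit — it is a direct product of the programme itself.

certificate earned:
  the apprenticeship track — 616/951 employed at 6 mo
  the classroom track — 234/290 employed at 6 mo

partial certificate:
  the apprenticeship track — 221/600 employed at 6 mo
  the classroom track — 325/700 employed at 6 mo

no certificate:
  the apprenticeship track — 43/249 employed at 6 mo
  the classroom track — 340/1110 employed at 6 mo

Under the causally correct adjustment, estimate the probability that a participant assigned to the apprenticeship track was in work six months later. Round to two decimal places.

the classroom track is higher inside every qualification attained during the programme stratum but the apprenticeship track is higher in aggregate. Whether to stratify depends on how qualification attained during the programme relates to the programme.
Qualification attained during the programme is recorded after the programme and is itself shifted by it — it sits on the causal path from programme to outcome. Conditioning on a mediator would strip out part of the effect we want; the pooled comparison gives the total causal effect.
So P(outcome | do(the apprenticeship track)) is just the pooled rate for the apprenticeship track: 880/1800 = 0.489.

0.49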